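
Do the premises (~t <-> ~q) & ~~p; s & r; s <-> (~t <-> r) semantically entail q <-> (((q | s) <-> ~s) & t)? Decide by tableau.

Initial set: {((~t <-> ~q) & ~~p); (s & r); (s <-> (~t <-> r)); ~(q <-> (((q | s) <-> ~s) & t))}.
((~t <-> ~q) & ~~p): α-rule — add (~t <-> ~q), ~~p.
(s & r): α-rule — add s, r.
~~p: drop double negation, giving p.
(s <-> (~t <-> r)): β-rule — branch into s, (~t <-> r)  //  ~s, ~(~t <-> r).
  branch 1 (add s, (~t <-> r)):
    ~(q <-> (((q | s) <-> ~s) & t)): β-rule — branch into q, ~(((q | s) <-> ~s) & t)  //  ~q, (((q | s) <-> ~s) & t).
      branch 1.1 (add q, ~(((q | s) <-> ~s) & t)):
        (~t <-> ~q): β-rule — branch into ~t, ~q  //  ~~t, ~~q.
          branch 1.1.1 (add ~t, ~q):
            × closes — contains both q and ~q.
          branch 1.1.2 (add ~~t, ~~q):
            (~t <-> r): β-rule — branch into ~t, r  //  ~~t, ~r.
              branch 1.1.2.1 (add ~t, r):
                × closes — contains both t and ~t.
              branch 1.1.2.2 (add ~~t, ~r):
                × closes — contains both r and ~r.
      branch 1.2 (add ~q, (((q | s) <-> ~s) & t)):
        (((q | s) <-> ~s) & t): α-rule — add ((q | s) <-> ~s), t.
        (~t <-> ~q): β-rule — branch into ~t, ~q  //  ~~t, ~~q.
          branch 1.2.1 (add ~t, ~q):
            × closes — contains both t and ~t.
          branch 1.2.2 (add ~~t, ~~q):
            × closes — contains both q and ~q.
  branch 2 (add ~s, ~(~t <-> r)):
    × closes — contains both s and ~s.
All 6 branches close.
Every branch closed, so the premises entail the conclusion.

Yes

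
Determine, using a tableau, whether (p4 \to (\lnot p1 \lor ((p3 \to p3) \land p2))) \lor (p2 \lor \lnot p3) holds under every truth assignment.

Not valid

Assume the negation and expand:
Initial set: {\lnot ((p4 \to (\lnot p1 \lor ((p3 \to p3) \land p2))) \lor (p2 \lor \lnot p3))}.
\lnot ((p4 \to (\lnot p1 \lor ((p3 \to p3) \land p2))) \lor (p2 \lor \lnot p3)): α-rule — add \lnot (p4 \to (\lnot p1 \lor ((p3 \to p3) \land p2))), \lnot (p2 \lor \lnot p3).
\lnot (p4 \to (\lnot p1 \lor ((p3 \to p3) \land p2))): α-rule — add p4, \lnot (\lnot p1 \lor ((p3 \to p3) \land p2)).
\lnot (p2 \lor \lnot p3): α-rule — add \lnot p2, \lnot \lnot p3.
\lnot (\lnot p1 \lor ((p3 \to p3) \land p2)): α-rule — add \lnot \lnot p1, \lnot ((p3 \to p3) \land p2).
\lnot ((p3 \to p3) \land p2): β-rule — branch into \lnot (p3 \to p3)  //  \lnot p2.
  branch 1 (add \lnot (p3 \to p3)):
    \lnot (p3 \to p3): α-rule — add p3, \lnot p3.
    × closes — contains both p3 and \lnot p3.
  branch 2 (add \lnot p2):
    ○ open, literals {p1=true, p2=false, p3=true, p4=true}.
1 branch closed, 1 open.
An open branch gives a countermodel: p1=true, p2=false, p3=true, p4=true (unmentioned atoms arbitrary); under it the original formula is false.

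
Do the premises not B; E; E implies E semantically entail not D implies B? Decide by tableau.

Initial set: {not B; E; (E implies E); not (not D implies B)}.
not (not D implies B): α-rule — add not D, not B.
(E implies E): β-rule — branch into not E  //  E.
  branch 1 (add not E):
    × closes — contains both E and not E.
  branch 2 (add E):
    ○ open, literals {B=false, D=false, E=true}.
1 branch closed, 1 open.
An open branch gives a countermodel: B=false, D=false, E=true (unmentioned atoms arbitrary); the premises hold there but the conclusion fails.

No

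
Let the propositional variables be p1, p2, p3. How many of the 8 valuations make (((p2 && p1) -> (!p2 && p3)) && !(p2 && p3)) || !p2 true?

Initial set: {((((p2 && p1) -> (!p2 && p3)) && !(p2 && p3)) || !p2)}.
((((p2 && p1) -> (!p2 && p3)) && !(p2 && p3)) || !p2): β-rule — branch into (((p2 && p1) -> (!p2 && p3)) && !(p2 && p3))  //  !p2.
  branch 1 (add (((p2 && p1) -> (!p2 && p3)) && !(p2 && p3))):
    (((p2 && p1) -> (!p2 && p3)) && !(p2 && p3)): α-rule — add ((p2 && p1) -> (!p2 && p3)), !(p2 && p3).
    ((p2 && p1) -> (!p2 && p3)): β-rule — branch into !(p2 && p1)  //  (!p2 && p3).
      branch 1.1 (add !(p2 && p1)):
        !(p2 && p3): β-rule — branch into !p2  //  !p3.
          branch 1.1.1 (add !p2):
            !(p2 && p1): β-rule — branch into !p2  //  !p1.
              branch 1.1.1.1 (add !p2):
                ○ open, literals {p2=0}.
              branch 1.1.1.2 (add !p1):
                ○ open, literals {p1=0, p2=0}.
          branch 1.1.2 (add !p3):
            !(p2 && p1): β-rule — branch into !p2  //  !p1.
              branch 1.1.2.1 (add !p2):
                ○ open, literals {p2=0, p3=0}.
              branch 1.1.2.2 (add !p1):
                ○ open, literals {p1=0, p3=0}.
      branch 1.2 (add (!p2 && p3)):
        (!p2 && p3): α-rule — add !p2, p3.
        !(p2 && p3): β-rule — branch into !p2  //  !p3.
          branch 1.2.1 (add !p2):
            ○ open, literals {p2=0, p3=1}.
          branch 1.2.2 (add !p3):
            × closes — contains both p3 and !p3.
  branch 2 (add !p2):
    ○ open, literals {p2=0}.
1 branch closed, 6 open.
Each open branch fixes some atoms; the unmentioned ones are free. Counting distinct full assignments: branch {p2=0} (p1, p3) contributes 4 new; branch {p1=0, p2=0} (p3) contributes 0 new; branch {p2=0, p3=0} (p1) contributes 0 new; branch {p1=0, p3=0} (p2) contributes 1 new; branch {p2=0, p3=1} (p1) contributes 0 new; branch {p2=0} (p1, p3) contributes 0 new. Total: 5.

5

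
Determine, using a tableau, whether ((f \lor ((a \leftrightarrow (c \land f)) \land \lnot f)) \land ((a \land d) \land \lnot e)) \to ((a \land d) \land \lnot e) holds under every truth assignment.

Assume the negation and expand:
Initial set: {F (((f \lor ((a \leftrightarrow (c \land f)) \land \lnot f)) \land ((a \land d) \land \lnot e)) \to ((a \land d) \land \lnot e))}.
F (((f \lor ((a \leftrightarrow (c \land f)) \land \lnot f)) \land ((a \land d) \land \lnot e)) \to ((a \land d) \land \lnot e)): α-rule — add T ((f \lor ((a \leftrightarrow (c \land f)) \land \lnot f)) \land ((a \land d) \land \lnot e)), F ((a \land d) \land \lnot e).
T ((f \lor ((a \leftrightarrow (c \land f)) \land \lnot f)) \land ((a \land d) \land \lnot e)): α-rule — add T (f \lor ((a \leftrightarrow (c \land f)) \land \lnot f)), T ((a \land d) \land \lnot e).
T ((a \land d) \land \lnot e): α-rule — add T (a \land d), T \lnot e.
T (a \land d): α-rule — add T a, T d.
F ((a \land d) \land \lnot e): β-rule — branch into F (a \land d)  //  F \lnot e.
  branch 1 (add F (a \land d)):
    T (f \lor ((a \leftrightarrow (c \land f)) \land \lnot f)): β-rule — branch into T f  //  T ((a \leftrightarrow (c \land f)) \land \lnot f).
      branch 1.1 (add T f):
        F (a \land d): β-rule — branch into F a  //  F d.
          branch 1.1.1 (add F a):
            × closes — contains both a and \lnot a.
          branch 1.1.2 (add F d):
            × closes — contains both d and \lnot d.
      branch 1.2 (add T ((a \leftrightarrow (c \land f)) \land \lnot f)):
        T ((a \leftrightarrow (c \land f)) \land \lnot f): α-rule — add T (a \leftrightarrow (c \land f)), T \lnot f.
        F (a \land d): β-rule — branch into F a  //  F d.
          branch 1.2.1 (add F a):
            × closes — contains both a and \lnot a.
          branch 1.2.2 (add F d):
            × closes — contains both d and \lnot d.
  branch 2 (add F \lnot e):
    × closes — contains both e and \lnot e.
All 5 branches close.
Every branch closed, so the negation is unsatisfiable and the formula is valid.

Valid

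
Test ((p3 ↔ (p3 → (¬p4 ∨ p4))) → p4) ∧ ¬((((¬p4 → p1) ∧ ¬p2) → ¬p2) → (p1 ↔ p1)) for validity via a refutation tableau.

Not valid

Assume the negation and expand:
Initial set: {¬(((p3 ↔ (p3 → (¬p4 ∨ p4))) → p4) ∧ ¬((((¬p4 → p1) ∧ ¬p2) → ¬p2) → (p1 ↔ p1)))}.
¬(((p3 ↔ (p3 → (¬p4 ∨ p4))) → p4) ∧ ¬((((¬p4 → p1) ∧ ¬p2) → ¬p2) → (p1 ↔ p1))): β-rule — branch into ¬((p3 ↔ (p3 → (¬p4 ∨ p4))) → p4)  //  ¬¬((((¬p4 → p1) ∧ ¬p2) → ¬p2) → (p1 ↔ p1)).
  branch 1 (add ¬((p3 ↔ (p3 → (¬p4 ∨ p4))) → p4)):
    ¬((p3 ↔ (p3 → (¬p4 ∨ p4))) → p4): α-rule — add (p3 ↔ (p3 → (¬p4 ∨ p4))), ¬p4.
    (p3 ↔ (p3 → (¬p4 ∨ p4))): β-rule — branch into p3, (p3 → (¬p4 ∨ p4))  //  ¬p3, ¬(p3 → (¬p4 ∨ p4)).
      branch 1.1 (add p3, (p3 → (¬p4 ∨ p4))):
        (p3 → (¬p4 ∨ p4)): β-rule — branch into ¬p3  //  (¬p4 ∨ p4).
          branch 1.1.1 (add ¬p3):
            × closes — contains both p3 and ¬p3.
          branch 1.1.2 (add (¬p4 ∨ p4)):
            (¬p4 ∨ p4): β-rule — branch into ¬p4  //  p4.
              branch 1.1.2.1 (add ¬p4):
                ○ open, literals {p3=1, p4=0}.
              branch 1.1.2.2 (add p4):
                × closes — contains both p4 and ¬p4.
      branch 1.2 (add ¬p3, ¬(p3 → (¬p4 ∨ p4))):
        ¬(p3 → (¬p4 ∨ p4)): α-rule — add p3, ¬(¬p4 ∨ p4).
        × closes — contains both p3 and ¬p3.
  branch 2 (add ¬¬((((¬p4 → p1) ∧ ¬p2) → ¬p2) → (p1 ↔ p1))):
    ¬¬((((¬p4 → p1) ∧ ¬p2) → ¬p2) → (p1 ↔ p1)): β-rule — branch into ¬(((¬p4 → p1) ∧ ¬p2) → ¬p2)  //  (p1 ↔ p1).
      branch 2.1 (add ¬(((¬p4 → p1) ∧ ¬p2) → ¬p2)):
        ¬(((¬p4 → p1) ∧ ¬p2) → ¬p2): α-rule — add ((¬p4 → p1) ∧ ¬p2), ¬¬p2.
        ((¬p4 → p1) ∧ ¬p2): α-rule — add (¬p4 → p1), ¬p2.
        × closes — contains both p2 and ¬p2.
      branch 2.2 (add (p1 ↔ p1)):
        (p1 ↔ p1): β-rule — branch into p1, p1  //  ¬p1, ¬p1.
          branch 2.2.1 (add p1, p1):
            ○ open, literals {p1=1}.
          branch 2.2.2 (add ¬p1, ¬p1):
            ○ open, literals {p1=0}.
4 branches closed, 3 open.
An open branch gives a countermodel: p3=1, p4=0 (unmentioned atoms arbitrary); under it the original formula is false.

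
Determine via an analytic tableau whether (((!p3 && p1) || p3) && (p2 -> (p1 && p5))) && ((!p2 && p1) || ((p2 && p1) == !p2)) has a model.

Satisfiable

Initial set: {T ((((!p3 && p1) || p3) && (p2 -> (p1 && p5))) && ((!p2 && p1) || ((p2 && p1) == !p2)))}.
T ((((!p3 && p1) || p3) && (p2 -> (p1 && p5))) && ((!p2 && p1) || ((p2 && p1) == !p2))): α-rule — add T (((!p3 && p1) || p3) && (p2 -> (p1 && p5))), T ((!p2 && p1) || ((p2 && p1) == !p2)).
T (((!p3 && p1) || p3) && (p2 -> (p1 && p5))): α-rule — add T ((!p3 && p1) || p3), T (p2 -> (p1 && p5)).
T ((!p2 && p1) || ((p2 && p1) == !p2)): β-rule — branch into T (!p2 && p1)  //  T ((p2 && p1) == !p2).
  branch 1 (add T (!p2 && p1)):
    T (!p2 && p1): α-rule — add T !p2, T p1.
    T ((!p3 && p1) || p3): β-rule — branch into T (!p3 && p1)  //  T p3.
      branch 1.1 (add T (!p3 && p1)):
        T (!p3 && p1): α-rule — add T !p3, T p1.
        T (p2 -> (p1 && p5)): β-rule — branch into F p2  //  T (p1 && p5).
          branch 1.1.1 (add F p2):
            ○ open, literals {p1=true, p2=false, p3=false}.
          branch 1.1.2 (add T (p1 && p5)):
            T (p1 && p5): α-rule — add T p1, T p5.
            ○ open, literals {p1=true, p2=false, p3=false, p5=true}.
      branch 1.2 (add T p3):
        T (p2 -> (p1 && p5)): β-rule — branch into F p2  //  T (p1 && p5).
          branch 1.2.1 (add F p2):
            ○ open, literals {p1=true, p2=false, p3=true}.
          branch 1.2.2 (add T (p1 && p5)):
            T (p1 && p5): α-rule — add T p1, T p5.
            ○ open, literals {p1=true, p2=false, p3=true, p5=true}.
  branch 2 (add T ((p2 && p1) == !p2)):
    T ((!p3 && p1) || p3): β-rule — branch into T (!p3 && p1)  //  T p3.
      branch 2.1 (add T (!p3 && p1)):
        T (!p3 && p1): α-rule — add T !p3, T p1.
        T (p2 -> (p1 && p5)): β-rule — branch into F p2  //  T (p1 && p5).
          branch 2.1.1 (add F p2):
            T ((p2 && p1) == !p2): β-rule — branch into T (p2 && p1), T !p2  //  F (p2 && p1), F !p2.
              branch 2.1.1.1 (add T (p2 && p1), T !p2):
                T (p2 && p1): α-rule — add T p2, T p1.
                × closes — contains both p2 and !p2.
              branch 2.1.1.2 (add F (p2 && p1), F !p2):
                × closes — contains both p2 and !p2.
          branch 2.1.2 (add T (p1 && p5)):
            T (p1 && p5): α-rule — add T p1, T p5.
            T ((p2 && p1) == !p2): β-rule — branch into T (p2 && p1), T !p2  //  F (p2 && p1), F !p2.
              branch 2.1.2.1 (add T (p2 && p1), T !p2):
                T (p2 && p1): α-rule — add T p2, T p1.
                × closes — contains both p2 and !p2.
              branch 2.1.2.2 (add F (p2 && p1), F !p2):
                F (p2 && p1): β-rule — branch into F p2  //  F p1.
                  branch 2.1.2.2.1 (add F p2):
                    × closes — contains both p2 and !p2.
                  branch 2.1.2.2.2 (add F p1):
                    × closes — contains both p1 and !p1.
      branch 2.2 (add T p3):
        T (p2 -> (p1 && p5)): β-rule — branch into F p2  //  T (p1 && p5).
          branch 2.2.1 (add F p2):
            T ((p2 && p1) == !p2): β-rule — branch into T (p2 && p1), T !p2  //  F (p2 && p1), F !p2.
              branch 2.2.1.1 (add T (p2 && p1), T !p2):
                T (p2 && p1): α-rule — add T p2, T p1.
                × closes — contains both p2 and !p2.
              branch 2.2.1.2 (add F (p2 && p1), F !p2):
                × closes — contains both p2 and !p2.
          branch 2.2.2 (add T (p1 && p5)):
            T (p1 && p5): α-rule — add T p1, T p5.
            T ((p2 && p1) == !p2): β-rule — branch into T (p2 && p1), T !p2  //  F (p2 && p1), F !p2.
              branch 2.2.2.1 (add T (p2 && p1), T !p2):
                T (p2 && p1): α-rule — add T p2, T p1.
                × closes — contains both p2 and !p2.
              branch 2.2.2.2 (add F (p2 && p1), F !p2):
                F (p2 && p1): β-rule — branch into F p2  //  F p1.
                  branch 2.2.2.2.1 (add F p2):
                    × closes — contains both p2 and !p2.
                  branch 2.2.2.2.2 (add F p1):
                    × closes — contains both p1 and !p1.
10 branches closed, 4 open.
An open branch gives a satisfying assignment: p1=true, p2=false, p3=false.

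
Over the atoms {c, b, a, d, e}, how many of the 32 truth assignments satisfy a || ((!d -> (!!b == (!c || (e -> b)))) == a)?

19

Initial set: {(a || ((!d -> (!!b == (!c || (e -> b)))) == a))}.
(a || ((!d -> (!!b == (!c || (e -> b)))) == a)): β-rule — branch into a  //  ((!d -> (!!b == (!c || (e -> b)))) == a).
  branch 1 (add a):
    ○ open, literals {a=T}.
  branch 2 (add ((!d -> (!!b == (!c || (e -> b)))) == a)):
    ((!d -> (!!b == (!c || (e -> b)))) == a): β-rule — branch into (!d -> (!!b == (!c || (e -> b)))), a  //  !(!d -> (!!b == (!c || (e -> b)))), !a.
      branch 2.1 (add (!d -> (!!b == (!c || (e -> b)))), a):
        (!d -> (!!b == (!c || (e -> b)))): β-rule — branch into !!d  //  (!!b == (!c || (e -> b))).
          branch 2.1.1 (add !!d):
            ○ open, literals {a=T, d=T}.
          branch 2.1.2 (add (!!b == (!c || (e -> b)))):
            (!!b == (!c || (e -> b))): β-rule — branch into !!b, (!c || (e -> b))  //  !!!b, !(!c || (e -> b)).
              branch 2.1.2.1 (add !!b, (!c || (e -> b))):
                !!b: drop double negation, giving b.
                (!c || (e -> b)): β-rule — branch into !c  //  (e -> b).
                  branch 2.1.2.1.1 (add !c):
                    ○ open, literals {a=T, b=T, c=F}.
                  branch 2.1.2.1.2 (add (e -> b)):
                    (e -> b): β-rule — branch into !e  //  b.
                      branch 2.1.2.1.2.1 (add !e):
                        ○ open, literals {a=T, b=T, e=F}.
                      branch 2.1.2.1.2.2 (add b):
                        ○ open, literals {a=T, b=T}.
              branch 2.1.2.2 (add !!!b, !(!c || (e -> b))):
                !!!b: drop double negation, giving !b.
                !(!c || (e -> b)): α-rule — add !!c, !(e -> b).
                !(e -> b): α-rule — add e, !b.
                ○ open, literals {a=T, b=F, c=T, e=T}.
      branch 2.2 (add !(!d -> (!!b == (!c || (e -> b)))), !a):
        !(!d -> (!!b == (!c || (e -> b)))): α-rule — add !d, !(!!b == (!c || (e -> b))).
        !(!!b == (!c || (e -> b))): β-rule — branch into !!b, !(!c || (e -> b))  //  !!!b, (!c || (e -> b)).
          branch 2.2.1 (add !!b, !(!c || (e -> b))):
            !!b: drop double negation, giving b.
            !(!c || (e -> b)): α-rule — add !!c, !(e -> b).
            !(e -> b): α-rule — add e, !b.
            × closes — contains both b and !b.
          branch 2.2.2 (add !!!b, (!c || (e -> b))):
            !!!b: drop double negation, giving !b.
            (!c || (e -> b)): β-rule — branch into !c  //  (e -> b).
              branch 2.2.2.1 (add !c):
                ○ open, literals {a=F, b=F, c=F, d=F}.
              branch 2.2.2.2 (add (e -> b)):
                (e -> b): β-rule — branch into !e  //  b.
                  branch 2.2.2.2.1 (add !e):
                    ○ open, literals {a=F, b=F, d=F, e=F}.
                  branch 2.2.2.2.2 (add b):
                    × closes — contains both b and !b.
2 branches closed, 8 open.
Each open branch fixes some atoms; the unmentioned ones are free. Counting distinct full assignments: branch {a=T} (c, b, d, e) contributes 16 new; branch {a=T, d=T} (c, b, e) contributes 0 new; branch {a=T, b=T, c=F} (d, e) contributes 0 new; branch {a=T, b=T, e=F} (c, d) contributes 0 new; branch {a=T, b=T} (c, d, e) contributes 0 new; branch {a=T, b=F, c=T, e=T} (d) contributes 0 new; branch {a=F, b=F, c=F, d=F} (e) contributes 2 new; branch {a=F, b=F, d=F, e=F} (c) contributes 1 new. Total: 19.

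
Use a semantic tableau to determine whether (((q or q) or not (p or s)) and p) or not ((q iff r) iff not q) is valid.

Not valid

Assume the negation and expand:
Initial set: {F ((((q or q) or not (p or s)) and p) or not ((q iff r) iff not q))}.
F ((((q or q) or not (p or s)) and p) or not ((q iff r) iff not q)): α-rule — add F (((q or q) or not (p or s)) and p), F not ((q iff r) iff not q).
F (((q or q) or not (p or s)) and p): β-rule — branch into F ((q or q) or not (p or s))  //  F p.
  branch 1 (add F ((q or q) or not (p or s))):
    F ((q or q) or not (p or s)): α-rule — add F (q or q), F not (p or s).
    F (q or q): α-rule — add F q, F q.
    F not ((q iff r) iff not q): β-rule — branch into T (q iff r), T not q  //  F (q iff r), F not q.
      branch 1.1 (add T (q iff r), T not q):
        F not (p or s): β-rule — branch into T p  //  T s.
          branch 1.1.1 (add T p):
            T (q iff r): β-rule — branch into T q, T r  //  F q, F r.
              branch 1.1.1.1 (add T q, T r):
                × closes — contains both q and not q.
              branch 1.1.1.2 (add F q, F r):
                ○ open, literals {p=T, q=F, r=F}.
          branch 1.1.2 (add T s):
            T (q iff r): β-rule — branch into T q, T r  //  F q, F r.
              branch 1.1.2.1 (add T q, T r):
                × closes — contains both q and not q.
              branch 1.1.2.2 (add F q, F r):
                ○ open, literals {q=F, r=F, s=T}.
      branch 1.2 (add F (q iff r), F not q):
        × closes — contains both q and not q.
  branch 2 (add F p):
    F not ((q iff r) iff not q): β-rule — branch into T (q iff r), T not q  //  F (q iff r), F not q.
      branch 2.1 (add T (q iff r), T not q):
        T (q iff r): β-rule — branch into T q, T r  //  F q, F r.
          branch 2.1.1 (add T q, T r):
            × closes — contains both q and not q.
          branch 2.1.2 (add F q, F r):
            ○ open, literals {p=F, q=F, r=F}.
      branch 2.2 (add F (q iff r), F not q):
        F (q iff r): β-rule — branch into T q, F r  //  F q, T r.
          branch 2.2.1 (add T q, F r):
            ○ open, literals {p=F, q=T, r=F}.
          branch 2.2.2 (add F q, T r):
            × closes — contains both q and not q.
5 branches closed, 4 open.
An open branch gives a countermodel: p=T, q=F, r=F (unmentioned atoms arbitrary); under it the original formula is false.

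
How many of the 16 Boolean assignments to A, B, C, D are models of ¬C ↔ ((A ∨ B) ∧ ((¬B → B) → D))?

8

Initial set: {(¬C ↔ ((A ∨ B) ∧ ((¬B → B) → D)))}.
(¬C ↔ ((A ∨ B) ∧ ((¬B → B) → D))): β-rule — branch into ¬C, ((A ∨ B) ∧ ((¬B → B) → D))  //  ¬¬C, ¬((A ∨ B) ∧ ((¬B → B) → D)).
  branch 1 (add ¬C, ((A ∨ B) ∧ ((¬B → B) → D))):
    ((A ∨ B) ∧ ((¬B → B) → D)): α-rule — add (A ∨ B), ((¬B → B) → D).
    (A ∨ B): β-rule — branch into A  //  B.
      branch 1.1 (add A):
        ((¬B → B) → D): β-rule — branch into ¬(¬B → B)  //  D.
          branch 1.1.1 (add ¬(¬B → B)):
            ¬(¬B → B): α-rule — add ¬B, ¬B.
            ○ open, literals {A=true, B=false, C=false}.
          branch 1.1.2 (add D):
            ○ open, literals {A=true, C=false, D=true}.
      branch 1.2 (add B):
        ((¬B → B) → D): β-rule — branch into ¬(¬B → B)  //  D.
          branch 1.2.1 (add ¬(¬B → B)):
            ¬(¬B → B): α-rule — add ¬B, ¬B.
            × closes — contains both B and ¬B.
          branch 1.2.2 (add D):
            ○ open, literals {B=true, C=false, D=true}.
  branch 2 (add ¬¬C, ¬((A ∨ B) ∧ ((¬B → B) → D))):
    ¬((A ∨ B) ∧ ((¬B → B) → D)): β-rule — branch into ¬(A ∨ B)  //  ¬((¬B → B) → D).
      branch 2.1 (add ¬(A ∨ B)):
        ¬(A ∨ B): α-rule — add ¬A, ¬B.
        ○ open, literals {A=false, B=false, C=true}.
      branch 2.2 (add ¬((¬B → B) → D)):
        ¬((¬B → B) → D): α-rule — add (¬B → B), ¬D.
        (¬B → B): β-rule — branch into ¬¬B  //  B.
          branch 2.2.1 (add ¬¬B):
            ○ open, literals {B=true, C=true, D=false}.
          branch 2.2.2 (add B):
            ○ open, literals {B=true, C=true, D=false}.
1 branch closed, 6 open.
Each open branch fixes some atoms; the unmentioned ones are free. Counting distinct full assignments: branch {A=true, B=false, C=false} (D) contributes 2 new; branch {A=true, C=false, D=true} (B) contributes 1 new; branch {B=true, C=false, D=true} (A) contributes 1 new; branch {A=false, B=false, C=true} (D) contributes 2 new; branch {B=true, C=true, D=false} (A) contributes 2 new; branch {B=true, C=true, D=false} (A) contributes 0 new. Total: 8.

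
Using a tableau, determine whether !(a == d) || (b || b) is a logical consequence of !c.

No

Initial set: {!c; !(!(a == d) || (b || b))}.
!(!(a == d) || (b || b)): α-rule — add !!(a == d), !(b || b).
!(b || b): α-rule — add !b, !b.
!!(a == d): β-rule — branch into a, d  //  !a, !d.
  branch 1 (add a, d):
    ○ open, literals {a=true, b=false, c=false, d=true}.
  branch 2 (add !a, !d):
    ○ open, literals {a=false, b=false, c=false, d=false}.
0 branches closed, 2 open.
An open branch gives a countermodel: a=true, b=false, c=false, d=true (unmentioned atoms arbitrary); the premises hold there but the conclusion fails.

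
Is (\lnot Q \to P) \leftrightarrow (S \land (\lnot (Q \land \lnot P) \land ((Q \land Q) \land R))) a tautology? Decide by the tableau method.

Assume the negation and expand:
Initial set: {\lnot ((\lnot Q \to P) \leftrightarrow (S \land (\lnot (Q \land \lnot P) \land ((Q \land Q) \land R))))}.
\lnot ((\lnot Q \to P) \leftrightarrow (S \land (\lnot (Q \land \lnot P) \land ((Q \land Q) \land R)))): β-rule — branch into (\lnot Q \to P), \lnot (S \land (\lnot (Q \land \lnot P) \land ((Q \land Q) \land R)))  //  \lnot (\lnot Q \to P), (S \land (\lnot (Q \land \lnot P) \land ((Q \land Q) \land R))).
  branch 1 (add (\lnot Q \to P), \lnot (S \land (\lnot (Q \land \lnot P) \land ((Q \land Q) \land R)))):
    (\lnot Q \to P): β-rule — branch into \lnot \lnot Q  //  P.
      branch 1.1 (add \lnot \lnot Q):
        \lnot (S \land (\lnot (Q \land \lnot P) \land ((Q \land Q) \land R))): β-rule — branch into \lnot S  //  \lnot (\lnot (Q \land \lnot P) \land ((Q \land Q) \land R)).
          branch 1.1.1 (add \lnot S):
            ○ open, literals {Q=true, S=false}.
          branch 1.1.2 (add \lnot (\lnot (Q \land \lnot P) \land ((Q \land Q) \land R))):
            \lnot (\lnot (Q \land \lnot P) \land ((Q \land Q) \land R)): β-rule — branch into \lnot \lnot (Q \land \lnot P)  //  \lnot ((Q \land Q) \land R).
              branch 1.1.2.1 (add \lnot \lnot (Q \land \lnot P)):
                \lnot \lnot (Q \land \lnot P): α-rule — add Q, \lnot P.
                ○ open, literals {P=false, Q=true}.
              branch 1.1.2.2 (add \lnot ((Q \land Q) \land R)):
                \lnot ((Q \land Q) \land R): β-rule — branch into \lnot (Q \land Q)  //  \lnot R.
                  branch 1.1.2.2.1 (add \lnot (Q \land Q)):
                    \lnot (Q \land Q): β-rule — branch into \lnot Q  //  \lnot Q.
                      branch 1.1.2.2.1.1 (add \lnot Q):
                        × closes — contains both Q and \lnot Q.
                      branch 1.1.2.2.1.2 (add \lnot Q):
                        × closes — contains both Q and \lnot Q.
                  branch 1.1.2.2.2 (add \lnot R):
                    ○ open, literals {Q=true, R=false}.
      branch 1.2 (add P):
        \lnot (S \land (\lnot (Q \land \lnot P) \land ((Q \land Q) \land R))): β-rule — branch into \lnot S  //  \lnot (\lnot (Q \land \lnot P) \land ((Q \land Q) \land R)).
          branch 1.2.1 (add \lnot S):
            ○ open, literals {P=true, S=false}.
          branch 1.2.2 (add \lnot (\lnot (Q \land \lnot P) \land ((Q \land Q) \land R))):
            \lnot (\lnot (Q \land \lnot P) \land ((Q \land Q) \land R)): β-rule — branch into \lnot \lnot (Q \land \lnot P)  //  \lnot ((Q \land Q) \land R).
              branch 1.2.2.1 (add \lnot \lnot (Q \land \lnot P)):
                \lnot \lnot (Q \land \lnot P): α-rule — add Q, \lnot P.
                × closes — contains both P and \lnot P.
              branch 1.2.2.2 (add \lnot ((Q \land Q) \land R)):
                \lnot ((Q \land Q) \land R): β-rule — branch into \lnot (Q \land Q)  //  \lnot R.
                  branch 1.2.2.2.1 (add \lnot (Q \land Q)):
                    \lnot (Q \land Q): β-rule — branch into \lnot Q  //  \lnot Q.
                      branch 1.2.2.2.1.1 (add \lnot Q):
                        ○ open, literals {P=true, Q=false}.
                      branch 1.2.2.2.1.2 (add \lnot Q):
                        ○ open, literals {P=true, Q=false}.
                  branch 1.2.2.2.2 (add \lnot R):
                    ○ open, literals {P=true, R=false}.
  branch 2 (add \lnot (\lnot Q \to P), (S \land (\lnot (Q \land \lnot P) \land ((Q \land Q) \land R)))):
    \lnot (\lnot Q \to P): α-rule — add \lnot Q, \lnot P.
    (S \land (\lnot (Q \land \lnot P) \land ((Q \land Q) \land R))): α-rule — add S, (\lnot (Q \land \lnot P) \land ((Q \land Q) \land R)).
    (\lnot (Q \land \lnot P) \land ((Q \land Q) \land R)): α-rule — add \lnot (Q \land \lnot P), ((Q \land Q) \land R).
    ((Q \land Q) \land R): α-rule — add (Q \land Q), R.
    (Q \land Q): α-rule — add Q, Q.
    × closes — contains both Q and \lnot Q.
4 branches closed, 7 open.
An open branch gives a countermodel: Q=true, S=false (unmentioned atoms arbitrary); under it the original formula is false.

Not valid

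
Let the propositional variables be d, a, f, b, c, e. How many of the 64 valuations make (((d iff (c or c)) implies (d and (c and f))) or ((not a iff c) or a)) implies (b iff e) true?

Initial set: {((((d iff (c or c)) implies (d and (c and f))) or ((not a iff c) or a)) implies (b iff e))}.
((((d iff (c or c)) implies (d and (c and f))) or ((not a iff c) or a)) implies (b iff e)): β-rule — branch into not (((d iff (c or c)) implies (d and (c and f))) or ((not a iff c) or a))  //  (b iff e).
  branch 1 (add not (((d iff (c or c)) implies (d and (c and f))) or ((not a iff c) or a))):
    not (((d iff (c or c)) implies (d and (c and f))) or ((not a iff c) or a)): α-rule — add not ((d iff (c or c)) implies (d and (c and f))), not ((not a iff c) or a).
    not ((d iff (c or c)) implies (d and (c and f))): α-rule — add (d iff (c or c)), not (d and (c and f)).
    not ((not a iff c) or a): α-rule — add not (not a iff c), not a.
    (d iff (c or c)): β-rule — branch into d, (c or c)  //  not d, not (c or c).
      branch 1.1 (add d, (c or c)):
        not (d and (c and f)): β-rule — branch into not d  //  not (c and f).
          branch 1.1.1 (add not d):
            × closes — contains both d and not d.
          branch 1.1.2 (add not (c and f)):
            not (not a iff c): β-rule — branch into not a, not c  //  not not a, c.
              branch 1.1.2.1 (add not a, not c):
                (c or c): β-rule — branch into c  //  c.
                  branch 1.1.2.1.1 (add c):
                    × closes — contains both c and not c.
                  branch 1.1.2.1.2 (add c):
                    × closes — contains both c and not c.
              branch 1.1.2.2 (add not not a, c):
                × closes — contains both a and not a.
      branch 1.2 (add not d, not (c or c)):
        not (c or c): α-rule — add not c, not c.
        not (d and (c and f)): β-rule — branch into not d  //  not (c and f).
          branch 1.2.1 (add not d):
            not (not a iff c): β-rule — branch into not a, not c  //  not not a, c.
              branch 1.2.1.1 (add not a, not c):
                ○ open, literals {a=F, c=F, d=F}.
              branch 1.2.1.2 (add not not a, c):
                × closes — contains both a and not a.
          branch 1.2.2 (add not (c and f)):
            not (not a iff c): β-rule — branch into not a, not c  //  not not a, c.
              branch 1.2.2.1 (add not a, not c):
                not (c and f): β-rule — branch into not c  //  not f.
                  branch 1.2.2.1.1 (add not c):
                    ○ open, literals {a=F, c=F, d=F}.
                  branch 1.2.2.1.2 (add not f):
                    ○ open, literals {a=F, c=F, d=F, f=F}.
              branch 1.2.2.2 (add not not a, c):
                × closes — contains both a and not a.
  branch 2 (add (b iff e)):
    (b iff e): β-rule — branch into b, e  //  not b, not e.
      branch 2.1 (add b, e):
        ○ open, literals {b=T, e=T}.
      branch 2.2 (add not b, not e):
        ○ open, literals {b=F, e=F}.
6 branches closed, 5 open.
Each open branch fixes some atoms; the unmentioned ones are free. Counting distinct full assignments: branch {a=F, c=F, d=F} (f, b, e) contributes 8 new; branch {a=F, c=F, d=F} (f, b, e) contributes 0 new; branch {a=F, c=F, d=F, f=F} (b, e) contributes 0 new; branch {b=T, e=T} (d, a, f, c) contributes 14 new; branch {b=F, e=F} (d, a, f, c) contributes 14 new. Total: 36.

36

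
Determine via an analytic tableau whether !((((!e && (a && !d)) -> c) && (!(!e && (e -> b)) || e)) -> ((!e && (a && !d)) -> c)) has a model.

Initial set: {T !((((!e && (a && !d)) -> c) && (!(!e && (e -> b)) || e)) -> ((!e && (a && !d)) -> c))}.
T !((((!e && (a && !d)) -> c) && (!(!e && (e -> b)) || e)) -> ((!e && (a && !d)) -> c)): α-rule — add T (((!e && (a && !d)) -> c) && (!(!e && (e -> b)) || e)), F ((!e && (a && !d)) -> c).
T (((!e && (a && !d)) -> c) && (!(!e && (e -> b)) || e)): α-rule — add T ((!e && (a && !d)) -> c), T (!(!e && (e -> b)) || e).
F ((!e && (a && !d)) -> c): α-rule — add T (!e && (a && !d)), F c.
T (!e && (a && !d)): α-rule — add T !e, T (a && !d).
T (a && !d): α-rule — add T a, T !d.
T ((!e && (a && !d)) -> c): β-rule — branch into F (!e && (a && !d))  //  T c.
  branch 1 (add F (!e && (a && !d))):
    T (!(!e && (e -> b)) || e): β-rule — branch into T !(!e && (e -> b))  //  T e.
      branch 1.1 (add T !(!e && (e -> b))):
        F (!e && (a && !d)): β-rule — branch into F !e  //  F (a && !d).
          branch 1.1.1 (add F !e):
            × closes — contains both e and !e.
          branch 1.1.2 (add F (a && !d)):
            T !(!e && (e -> b)): β-rule — branch into F !e  //  F (e -> b).
              branch 1.1.2.1 (add F !e):
                × closes — contains both e and !e.
              branch 1.1.2.2 (add F (e -> b)):
                F (e -> b): α-rule — add T e, F b.
                × closes — contains both e and !e.
      branch 1.2 (add T e):
        × closes — contains both e and !e.
  branch 2 (add T c):
    × closes — contains both c and !c.
All 5 branches close.
Every branch closed; the formula is unsatisfiable.

Unsatisfiable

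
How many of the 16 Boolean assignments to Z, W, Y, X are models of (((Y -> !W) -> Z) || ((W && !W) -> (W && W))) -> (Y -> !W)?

Initial set: {((((Y -> !W) -> Z) || ((W && !W) -> (W && W))) -> (Y -> !W))}.
((((Y -> !W) -> Z) || ((W && !W) -> (W && W))) -> (Y -> !W)): β-rule — branch into !(((Y -> !W) -> Z) || ((W && !W) -> (W && W)))  //  (Y -> !W).
  branch 1 (add !(((Y -> !W) -> Z) || ((W && !W) -> (W && W)))):
    !(((Y -> !W) -> Z) || ((W && !W) -> (W && W))): α-rule — add !((Y -> !W) -> Z), !((W && !W) -> (W && W)).
    !((Y -> !W) -> Z): α-rule — add (Y -> !W), !Z.
    !((W && !W) -> (W && W)): α-rule — add (W && !W), !(W && W).
    (W && !W): α-rule — add W, !W.
    × closes — contains both W and !W.
  branch 2 (add (Y -> !W)):
    (Y -> !W): β-rule — branch into !Y  //  !W.
      branch 2.1 (add !Y):
        ○ open, literals {Y=false}.
      branch 2.2 (add !W):
        ○ open, literals {W=false}.
1 branch closed, 2 open.
Each open branch fixes some atoms; the unmentioned ones are free. Counting distinct full assignments: branch {Y=false} (Z, W, X) contributes 8 new; branch {W=false} (Z, Y, X) contributes 4 new. Total: 12.

12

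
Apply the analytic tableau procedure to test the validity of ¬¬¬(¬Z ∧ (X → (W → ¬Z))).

Assume the negation and expand:
Initial set: {¬¬¬¬(¬Z ∧ (X → (W → ¬Z)))}.
¬¬¬¬(¬Z ∧ (X → (W → ¬Z))): drop double negation, giving ¬¬(¬Z ∧ (X → (W → ¬Z))).
¬¬(¬Z ∧ (X → (W → ¬Z))): α-rule — add ¬Z, (X → (W → ¬Z)).
(X → (W → ¬Z)): β-rule — branch into ¬X  //  (W → ¬Z).
  branch 1 (add ¬X):
    ○ open, literals {X=false, Z=false}.
  branch 2 (add (W → ¬Z)):
    (W → ¬Z): β-rule — branch into ¬W  //  ¬Z.
      branch 2.1 (add ¬W):
        ○ open, literals {W=false, Z=false}.
      branch 2.2 (add ¬Z):
        ○ open, literals {Z=false}.
0 branches closed, 3 open.
An open branch gives a countermodel: X=false, Z=false (unmentioned atoms arbitrary); under it the original formula is false.

Not valid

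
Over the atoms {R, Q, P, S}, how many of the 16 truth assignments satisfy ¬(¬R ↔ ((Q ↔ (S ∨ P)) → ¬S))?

8

Initial set: {¬(¬R ↔ ((Q ↔ (S ∨ P)) → ¬S))}.
¬(¬R ↔ ((Q ↔ (S ∨ P)) → ¬S)): β-rule — branch into ¬R, ¬((Q ↔ (S ∨ P)) → ¬S)  //  ¬¬R, ((Q ↔ (S ∨ P)) → ¬S).
  branch 1 (add ¬R, ¬((Q ↔ (S ∨ P)) → ¬S)):
    ¬((Q ↔ (S ∨ P)) → ¬S): α-rule — add (Q ↔ (S ∨ P)), ¬¬S.
    (Q ↔ (S ∨ P)): β-rule — branch into Q, (S ∨ P)  //  ¬Q, ¬(S ∨ P).
      branch 1.1 (add Q, (S ∨ P)):
        (S ∨ P): β-rule — branch into S  //  P.
          branch 1.1.1 (add S):
            ○ open, literals {Q=1, R=0, S=1}.
          branch 1.1.2 (add P):
            ○ open, literals {P=1, Q=1, R=0, S=1}.
      branch 1.2 (add ¬Q, ¬(S ∨ P)):
        ¬(S ∨ P): α-rule — add ¬S, ¬P.
        × closes — contains both S and ¬S.
  branch 2 (add ¬¬R, ((Q ↔ (S ∨ P)) → ¬S)):
    ((Q ↔ (S ∨ P)) → ¬S): β-rule — branch into ¬(Q ↔ (S ∨ P))  //  ¬S.
      branch 2.1 (add ¬(Q ↔ (S ∨ P))):
        ¬(Q ↔ (S ∨ P)): β-rule — branch into Q, ¬(S ∨ P)  //  ¬Q, (S ∨ P).
          branch 2.1.1 (add Q, ¬(S ∨ P)):
            ¬(S ∨ P): α-rule — add ¬S, ¬P.
            ○ open, literals {P=0, Q=1, R=1, S=0}.
          branch 2.1.2 (add ¬Q, (S ∨ P)):
            (S ∨ P): β-rule — branch into S  //  P.
              branch 2.1.2.1 (add S):
                ○ open, literals {Q=0, R=1, S=1}.
              branch 2.1.2.2 (add P):
                ○ open, literals {P=1, Q=0, R=1}.
      branch 2.2 (add ¬S):
        ○ open, literals {R=1, S=0}.
1 branch closed, 6 open.
Each open branch fixes some atoms; the unmentioned ones are free. Counting distinct full assignments: branch {Q=1, R=0, S=1} (P) contributes 2 new; branch {P=1, Q=1, R=0, S=1} (none free) contributes 0 new; branch {P=0, Q=1, R=1, S=0} (none free) contributes 1 new; branch {Q=0, R=1, S=1} (P) contributes 2 new; branch {P=1, Q=0, R=1} (S) contributes 1 new; branch {R=1, S=0} (Q, P) contributes 2 new. Total: 8.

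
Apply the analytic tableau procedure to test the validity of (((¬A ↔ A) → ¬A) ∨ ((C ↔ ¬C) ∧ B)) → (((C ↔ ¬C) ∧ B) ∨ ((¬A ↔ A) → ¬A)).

Valid

Assume the negation and expand:
Initial set: {¬((((¬A ↔ A) → ¬A) ∨ ((C ↔ ¬C) ∧ B)) → (((C ↔ ¬C) ∧ B) ∨ ((¬A ↔ A) → ¬A)))}.
¬((((¬A ↔ A) → ¬A) ∨ ((C ↔ ¬C) ∧ B)) → (((C ↔ ¬C) ∧ B) ∨ ((¬A ↔ A) → ¬A))): α-rule — add (((¬A ↔ A) → ¬A) ∨ ((C ↔ ¬C) ∧ B)), ¬(((C ↔ ¬C) ∧ B) ∨ ((¬A ↔ A) → ¬A)).
¬(((C ↔ ¬C) ∧ B) ∨ ((¬A ↔ A) → ¬A)): α-rule — add ¬((C ↔ ¬C) ∧ B), ¬((¬A ↔ A) → ¬A).
¬((¬A ↔ A) → ¬A): α-rule — add (¬A ↔ A), ¬¬A.
(((¬A ↔ A) → ¬A) ∨ ((C ↔ ¬C) ∧ B)): β-rule — branch into ((¬A ↔ A) → ¬A)  //  ((C ↔ ¬C) ∧ B).
  branch 1 (add ((¬A ↔ A) → ¬A)):
    ¬((C ↔ ¬C) ∧ B): β-rule — branch into ¬(C ↔ ¬C)  //  ¬B.
      branch 1.1 (add ¬(C ↔ ¬C)):
        (¬A ↔ A): β-rule — branch into ¬A, A  //  ¬¬A, ¬A.
          branch 1.1.1 (add ¬A, A):
            × closes — contains both A and ¬A.
          branch 1.1.2 (add ¬¬A, ¬A):
            × closes — contains both A and ¬A.
      branch 1.2 (add ¬B):
        (¬A ↔ A): β-rule — branch into ¬A, A  //  ¬¬A, ¬A.
          branch 1.2.1 (add ¬A, A):
            × closes — contains both A and ¬A.
          branch 1.2.2 (add ¬¬A, ¬A):
            × closes — contains both A and ¬A.
  branch 2 (add ((C ↔ ¬C) ∧ B)):
    ((C ↔ ¬C) ∧ B): α-rule — add (C ↔ ¬C), B.
    ¬((C ↔ ¬C) ∧ B): β-rule — branch into ¬(C ↔ ¬C)  //  ¬B.
      branch 2.1 (add ¬(C ↔ ¬C)):
        (¬A ↔ A): β-rule — branch into ¬A, A  //  ¬¬A, ¬A.
          branch 2.1.1 (add ¬A, A):
            × closes — contains both A and ¬A.
          branch 2.1.2 (add ¬¬A, ¬A):
            × closes — contains both A and ¬A.
      branch 2.2 (add ¬B):
        × closes — contains both B and ¬B.
All 7 branches close.
Every branch closed, so the negation is unsatisfiable and the formula is valid.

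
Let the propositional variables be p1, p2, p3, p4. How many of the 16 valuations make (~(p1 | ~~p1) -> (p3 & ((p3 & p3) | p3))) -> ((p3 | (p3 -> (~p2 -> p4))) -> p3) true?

12

Initial set: {((~(p1 | ~~p1) -> (p3 & ((p3 & p3) | p3))) -> ((p3 | (p3 -> (~p2 -> p4))) -> p3))}.
((~(p1 | ~~p1) -> (p3 & ((p3 & p3) | p3))) -> ((p3 | (p3 -> (~p2 -> p4))) -> p3)): β-rule — branch into ~(~(p1 | ~~p1) -> (p3 & ((p3 & p3) | p3)))  //  ((p3 | (p3 -> (~p2 -> p4))) -> p3).
  branch 1 (add ~(~(p1 | ~~p1) -> (p3 & ((p3 & p3) | p3)))):
    ~(~(p1 | ~~p1) -> (p3 & ((p3 & p3) | p3))): α-rule — add ~(p1 | ~~p1), ~(p3 & ((p3 & p3) | p3)).
    ~(p1 | ~~p1): α-rule — add ~p1, ~~~p1.
    ~~~p1: drop double negation, giving ~p1.
    ~(p3 & ((p3 & p3) | p3)): β-rule — branch into ~p3  //  ~((p3 & p3) | p3).
      branch 1.1 (add ~p3):
        ○ open, literals {p1=0, p3=0}.
      branch 1.2 (add ~((p3 & p3) | p3)):
        ~((p3 & p3) | p3): α-rule — add ~(p3 & p3), ~p3.
        ~(p3 & p3): β-rule — branch into ~p3  //  ~p3.
          branch 1.2.1 (add ~p3):
            ○ open, literals {p1=0, p3=0}.
          branch 1.2.2 (add ~p3):
            ○ open, literals {p1=0, p3=0}.
  branch 2 (add ((p3 | (p3 -> (~p2 -> p4))) -> p3)):
    ((p3 | (p3 -> (~p2 -> p4))) -> p3): β-rule — branch into ~(p3 | (p3 -> (~p2 -> p4)))  //  p3.
      branch 2.1 (add ~(p3 | (p3 -> (~p2 -> p4)))):
        ~(p3 | (p3 -> (~p2 -> p4))): α-rule — add ~p3, ~(p3 -> (~p2 -> p4)).
        ~(p3 -> (~p2 -> p4)): α-rule — add p3, ~(~p2 -> p4).
        × closes — contains both p3 and ~p3.
      branch 2.2 (add p3):
        ○ open, literals {p3=1}.
1 branch closed, 4 open.
Each open branch fixes some atoms; the unmentioned ones are free. Counting distinct full assignments: branch {p1=0, p3=0} (p2, p4) contributes 4 new; branch {p1=0, p3=0} (p2, p4) contributes 0 new; branch {p1=0, p3=0} (p2, p4) contributes 0 new; branch {p3=1} (p1, p2, p4) contributes 8 new. Total: 12.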